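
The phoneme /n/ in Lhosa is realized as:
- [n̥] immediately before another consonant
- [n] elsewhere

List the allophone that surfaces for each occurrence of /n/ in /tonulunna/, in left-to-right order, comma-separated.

[n], [n̥], [n]

Occurrence 1 (position 3): no conditioning environment matches → elsewhere allophone [n].
Occurrence 2 (position 7): immediately before another consonant → [n̥].
Occurrence 3 (position 8): no conditioning environment matches → elsewhere allophone [n].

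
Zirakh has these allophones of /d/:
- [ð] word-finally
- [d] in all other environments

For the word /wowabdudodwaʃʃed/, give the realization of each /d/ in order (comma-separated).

[d], [d], [d], [ð]

Occurrence 1 (position 6): no conditioning environment matches → elsewhere allophone [d].
Occurrence 2 (position 8): no conditioning environment matches → elsewhere allophone [d].
Occurrence 3 (position 10): no conditioning environment matches → elsewhere allophone [d].
Occurrence 4 (position 16): word-finally → [ð].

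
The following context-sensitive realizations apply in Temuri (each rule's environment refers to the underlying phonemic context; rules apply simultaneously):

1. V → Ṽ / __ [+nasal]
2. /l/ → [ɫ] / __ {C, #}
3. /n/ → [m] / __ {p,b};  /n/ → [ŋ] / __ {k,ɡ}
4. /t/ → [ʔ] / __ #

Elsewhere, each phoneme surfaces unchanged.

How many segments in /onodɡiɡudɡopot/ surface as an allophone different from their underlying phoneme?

2

Segments that undergo a rule: /o/ → [õ] (rule 1); /t/ → [ʔ] (rule 4).
All other segments surface unchanged.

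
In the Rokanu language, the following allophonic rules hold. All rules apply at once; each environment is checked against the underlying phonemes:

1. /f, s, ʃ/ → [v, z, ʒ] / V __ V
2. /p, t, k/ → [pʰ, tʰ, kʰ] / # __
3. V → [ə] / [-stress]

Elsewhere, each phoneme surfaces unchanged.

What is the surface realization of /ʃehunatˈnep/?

[ʃəhənətˈnep]

/ʃ/ (word-initial): rule 1 targets it, but not between two vowels → unchanged [ʃ].
/e/ (between /ʃ/ and /h/) occurs in an unstressed syllable → [ə] by rule 3.
/h/ (between /e/ and /u/): no rule targets it → [h].
/u/ meets the environment for rule 3 (in an unstressed syllable) → [ə].
/n/ — not in any rule's target class → [n].
/a/ (between /n/ and /t/): in an unstressed syllable, so rule 3 applies → [ə].
/t/ (between /a/ and /n/): rule 2 targets it, but not word-initially → unchanged [t].
/n/ — not in any rule's target class → [n].
/e/ (between /n/ and /p/) fails the environment for rule 3, so it stays [e].
/p/ (word-final) is in the target of rule 2 but the environment (word-initially) is not met → [p].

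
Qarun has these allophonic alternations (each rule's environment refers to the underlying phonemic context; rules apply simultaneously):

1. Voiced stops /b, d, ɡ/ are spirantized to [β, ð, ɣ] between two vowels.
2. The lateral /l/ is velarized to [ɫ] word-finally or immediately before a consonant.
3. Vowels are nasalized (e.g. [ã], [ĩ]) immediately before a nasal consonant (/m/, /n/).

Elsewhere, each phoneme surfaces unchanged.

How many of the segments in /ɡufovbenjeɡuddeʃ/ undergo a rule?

2

Segments that undergo a rule: /e/ → [ẽ] (rule 3); /ɡ/ → [ɣ] (rule 1).
All other segments surface unchanged.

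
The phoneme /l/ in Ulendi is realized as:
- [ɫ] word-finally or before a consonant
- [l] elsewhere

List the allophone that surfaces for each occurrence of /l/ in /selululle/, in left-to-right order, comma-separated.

Occurrence 1 (position 3): no conditioning environment matches → elsewhere allophone [l].
Occurrence 2 (position 5): no conditioning environment matches → elsewhere allophone [l].
Occurrence 3 (position 7): word-finally or before a consonant → [ɫ].
Occurrence 4 (position 8): no conditioning environment matches → elsewhere allophone [l].

[l], [l], [ɫ], [l]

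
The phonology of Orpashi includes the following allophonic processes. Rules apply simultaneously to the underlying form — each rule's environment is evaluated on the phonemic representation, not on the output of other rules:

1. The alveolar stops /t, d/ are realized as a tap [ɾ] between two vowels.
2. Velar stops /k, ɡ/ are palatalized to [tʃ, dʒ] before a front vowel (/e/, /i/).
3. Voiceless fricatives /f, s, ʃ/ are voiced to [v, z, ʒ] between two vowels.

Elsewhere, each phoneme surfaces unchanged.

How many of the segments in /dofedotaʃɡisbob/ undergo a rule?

Segments that undergo a rule: /f/ → [v] (rule 3); /d/ → [ɾ] (rule 1); /t/ → [ɾ] (rule 1); /ɡ/ → [dʒ] (rule 2).
All other segments surface unchanged.

4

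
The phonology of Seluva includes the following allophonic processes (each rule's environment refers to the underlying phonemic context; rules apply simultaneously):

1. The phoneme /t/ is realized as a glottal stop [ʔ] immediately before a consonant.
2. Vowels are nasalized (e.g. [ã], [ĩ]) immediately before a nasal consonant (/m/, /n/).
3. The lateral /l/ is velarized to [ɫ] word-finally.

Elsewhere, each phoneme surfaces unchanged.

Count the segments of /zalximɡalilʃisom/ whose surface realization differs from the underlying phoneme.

Segments that undergo a rule: /i/ → [ĩ] (rule 2); /o/ → [õ] (rule 2).
All other segments surface unchanged.

2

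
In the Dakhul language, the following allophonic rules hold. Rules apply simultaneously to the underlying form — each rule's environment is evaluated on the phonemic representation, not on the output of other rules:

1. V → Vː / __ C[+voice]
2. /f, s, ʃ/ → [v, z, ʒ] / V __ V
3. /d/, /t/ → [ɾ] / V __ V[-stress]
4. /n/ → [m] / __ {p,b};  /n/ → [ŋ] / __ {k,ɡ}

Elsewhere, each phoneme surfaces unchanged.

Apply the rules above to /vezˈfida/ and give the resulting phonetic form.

[veːzˈfiːɾa]

/v/ (word-initial): no rule targets it → [v].
/e/ (between /v/ and /z/): before a voiced consonant, so rule 1 applies → [eː].
/z/ (between /e/ and /f/) is unaffected → [z].
/f/ (between /z/ and /i/): rule 2 targets it, but not between two vowels → unchanged [f].
/i/ meets the environment for rule 1 (before a voiced consonant) → [iː].
Rule 3 applies to /d/ (between /i/ and /a/: between a vowel and a following unstressed vowel) → [ɾ].
/a/ — word-final; rule 1 does not apply here → [a].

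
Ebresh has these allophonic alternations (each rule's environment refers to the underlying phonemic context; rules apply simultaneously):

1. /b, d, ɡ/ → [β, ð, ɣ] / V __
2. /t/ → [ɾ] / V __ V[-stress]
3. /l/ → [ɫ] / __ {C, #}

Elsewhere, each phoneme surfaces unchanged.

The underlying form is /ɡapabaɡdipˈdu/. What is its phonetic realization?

[ɡapaβaɣdipˈdu]

/ɡ/ (word-initial): rule 1 targets it, but not immediately after a vowel → unchanged [ɡ].
/b/ (between /a/ and /a/) occurs immediately after a vowel → [β] by rule 1.
Rule 1 applies to /ɡ/ (between /a/ and /d/: immediately after a vowel) → [ɣ].
/d/ — between /ɡ/ and /i/; rule 1 does not apply here → [d].
/d/ (between /p/ and /u/) fails the environment for rule 1, so it stays [d].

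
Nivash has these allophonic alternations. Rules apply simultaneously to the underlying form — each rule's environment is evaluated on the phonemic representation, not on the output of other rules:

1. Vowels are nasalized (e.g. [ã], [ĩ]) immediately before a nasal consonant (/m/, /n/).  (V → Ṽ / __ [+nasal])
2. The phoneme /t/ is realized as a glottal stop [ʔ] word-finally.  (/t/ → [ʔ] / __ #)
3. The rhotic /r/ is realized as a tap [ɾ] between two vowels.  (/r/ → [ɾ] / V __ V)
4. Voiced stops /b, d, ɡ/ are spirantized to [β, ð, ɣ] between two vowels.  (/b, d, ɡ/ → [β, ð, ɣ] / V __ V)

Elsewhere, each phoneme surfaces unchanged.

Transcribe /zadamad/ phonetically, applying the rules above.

/z/ (word-initial): no rule targets it → [z].
/a/ (between /z/ and /d/) fails the environment for rule 1, so it stays [a].
Rule 4 applies to /d/ (between /a/ and /a/: between two vowels) → [ð].
/a/ (between /d/ and /m/): before a nasal consonant, so rule 1 applies → [ã].
/m/ (between /a/ and /a/) is unaffected → [m].
/a/ (between /m/ and /d/) is in the target of rule 1 but the environment (before a nasal consonant) is not met → [a].
/d/ (word-final): rule 4 targets it, but not between two vowels → unchanged [d].

[zaðãmad]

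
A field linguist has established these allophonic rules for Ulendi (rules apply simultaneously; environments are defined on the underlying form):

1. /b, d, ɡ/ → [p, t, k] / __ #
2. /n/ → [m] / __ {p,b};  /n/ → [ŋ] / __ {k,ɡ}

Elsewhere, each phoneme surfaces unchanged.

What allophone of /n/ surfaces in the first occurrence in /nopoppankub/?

/n/ (word-initial) is in the target of rule 2 but the environment (before a labial or velar stop) is not met → [n].

[n]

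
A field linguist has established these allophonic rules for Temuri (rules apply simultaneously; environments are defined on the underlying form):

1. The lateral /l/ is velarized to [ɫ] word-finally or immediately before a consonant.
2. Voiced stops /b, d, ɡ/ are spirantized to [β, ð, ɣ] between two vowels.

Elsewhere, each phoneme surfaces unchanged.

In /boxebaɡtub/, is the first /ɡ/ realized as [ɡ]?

/ɡ/ (between /a/ and /t/) is in the target of rule 2 but the environment (between two vowels) is not met → [ɡ].
The actual realization is [ɡ], which matches [ɡ].

Yes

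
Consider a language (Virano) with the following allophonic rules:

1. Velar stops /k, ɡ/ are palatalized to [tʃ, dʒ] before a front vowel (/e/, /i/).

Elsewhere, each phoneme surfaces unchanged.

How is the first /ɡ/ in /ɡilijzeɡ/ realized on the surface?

/ɡ/ meets the environment for rule 1 (before a front vowel) → [dʒ].

[dʒ]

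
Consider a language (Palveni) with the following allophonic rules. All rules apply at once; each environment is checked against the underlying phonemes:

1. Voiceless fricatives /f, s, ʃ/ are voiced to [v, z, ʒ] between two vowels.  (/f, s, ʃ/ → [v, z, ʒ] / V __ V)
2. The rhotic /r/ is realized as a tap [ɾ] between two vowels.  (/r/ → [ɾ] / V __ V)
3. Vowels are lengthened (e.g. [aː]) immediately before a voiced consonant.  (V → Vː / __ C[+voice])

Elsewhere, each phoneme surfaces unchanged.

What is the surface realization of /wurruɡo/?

/w/ — not in any rule's target class → [w].
/u/ (between /w/ and /r/): before a voiced consonant, so rule 3 applies → [uː].
/r/ (between /u/ and /r/) is in the target of rule 2 but the environment (between two vowels) is not met → [r].
/r/ — between /r/ and /u/; rule 2 does not apply here → [r].
/u/ — between /r/ and /ɡ/, before a voiced consonant — surfaces as [uː] (rule 3).
/ɡ/ stays [ɡ].
/o/ (word-final) is in the target of rule 3 but the environment (before a voiced consonant) is not met → [o].

[wuːrruːɡo]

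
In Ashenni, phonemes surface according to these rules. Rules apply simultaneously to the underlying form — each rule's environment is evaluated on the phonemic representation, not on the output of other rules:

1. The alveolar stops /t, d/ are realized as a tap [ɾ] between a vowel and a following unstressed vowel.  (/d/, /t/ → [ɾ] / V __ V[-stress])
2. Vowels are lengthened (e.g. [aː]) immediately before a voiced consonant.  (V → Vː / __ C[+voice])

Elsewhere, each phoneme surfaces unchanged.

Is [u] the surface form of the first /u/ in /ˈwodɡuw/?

/u/ (between /ɡ/ and /w/) occurs before a voiced consonant → [uː] by rule 2.
The actual realization is [uː], not [u].

No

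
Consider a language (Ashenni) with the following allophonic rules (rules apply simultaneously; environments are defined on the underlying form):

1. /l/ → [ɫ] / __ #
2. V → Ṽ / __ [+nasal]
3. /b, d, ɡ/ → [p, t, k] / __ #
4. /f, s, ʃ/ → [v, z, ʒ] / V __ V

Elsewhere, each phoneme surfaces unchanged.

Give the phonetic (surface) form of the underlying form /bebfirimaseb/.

[bebfirĩmazep]

/b/ — word-initial; rule 3 does not apply here → [b].
/e/ (between /b/ and /b/) is in the target of rule 2 but the environment (before a nasal consonant) is not met → [e].
/b/ (between /e/ and /f/) fails the environment for rule 3, so it stays [b].
/f/ (between /b/ and /i/) is in the target of rule 4 but the environment (between two vowels) is not met → [f].
/i/ (between /f/ and /r/) is in the target of rule 2 but the environment (before a nasal consonant) is not met → [i].
/i/ (between /r/ and /m/): before a nasal consonant, so rule 2 applies → [ĩ].
/a/ (between /m/ and /s/) fails the environment for rule 2, so it stays [a].
/s/ meets the environment for rule 4 (between two vowels) → [z].
/e/ — between /s/ and /b/; rule 2 does not apply here → [e].
/b/ (word-final) occurs word-finally → [p] by rule 3.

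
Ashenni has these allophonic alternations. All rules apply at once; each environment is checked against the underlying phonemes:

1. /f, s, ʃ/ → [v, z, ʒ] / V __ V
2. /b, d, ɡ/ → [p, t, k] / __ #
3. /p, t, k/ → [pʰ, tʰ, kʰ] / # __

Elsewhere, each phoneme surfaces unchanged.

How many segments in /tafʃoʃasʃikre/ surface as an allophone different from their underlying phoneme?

Segments that undergo a rule: /t/ → [tʰ] (rule 3); /ʃ/ → [ʒ] (rule 1).
All other segments surface unchanged.

2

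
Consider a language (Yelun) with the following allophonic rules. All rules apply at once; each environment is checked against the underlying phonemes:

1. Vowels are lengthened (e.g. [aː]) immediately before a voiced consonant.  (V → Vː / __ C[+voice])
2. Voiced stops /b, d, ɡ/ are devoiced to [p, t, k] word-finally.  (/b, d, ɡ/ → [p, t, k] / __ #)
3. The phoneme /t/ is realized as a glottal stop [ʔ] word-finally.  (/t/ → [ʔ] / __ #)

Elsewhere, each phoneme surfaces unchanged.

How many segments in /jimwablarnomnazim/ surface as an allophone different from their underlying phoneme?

6

Segments that undergo a rule: /i/ → [iː] (rule 1); /a/ → [aː] (rule 1); /a/ → [aː] (rule 1); /o/ → [oː] (rule 1); /a/ → [aː] (rule 1); /i/ → [iː] (rule 1).
All other segments surface unchanged.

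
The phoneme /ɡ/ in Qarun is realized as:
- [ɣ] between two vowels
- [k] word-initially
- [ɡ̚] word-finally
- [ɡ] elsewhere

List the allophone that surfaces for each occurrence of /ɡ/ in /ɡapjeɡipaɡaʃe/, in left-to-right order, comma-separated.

[k], [ɣ], [ɣ]

Occurrence 1 (position 1): word-initially → [k].
Occurrence 2 (position 6): between two vowels → [ɣ].
Occurrence 3 (position 10): between two vowels → [ɣ].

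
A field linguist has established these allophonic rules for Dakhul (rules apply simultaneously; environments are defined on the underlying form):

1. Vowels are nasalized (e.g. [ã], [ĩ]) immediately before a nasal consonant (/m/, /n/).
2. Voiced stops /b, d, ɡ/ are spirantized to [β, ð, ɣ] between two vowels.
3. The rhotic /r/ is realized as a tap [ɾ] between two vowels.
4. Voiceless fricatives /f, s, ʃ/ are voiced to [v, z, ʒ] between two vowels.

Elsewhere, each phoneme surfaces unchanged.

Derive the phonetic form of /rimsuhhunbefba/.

/r/ (word-initial): rule 3 targets it, but not between two vowels → unchanged [r].
/i/ (between /r/ and /m/): before a nasal consonant, so rule 1 applies → [ĩ].
/s/ (between /m/ and /u/) fails the environment for rule 4, so it stays [s].
/u/ — between /s/ and /h/; rule 1 does not apply here → [u].
/u/ (between /h/ and /n/): before a nasal consonant, so rule 1 applies → [ũ].
/b/ (between /n/ and /e/) is in the target of rule 2 but the environment (between two vowels) is not met → [b].
/e/ (between /b/ and /f/): rule 1 targets it, but not before a nasal consonant → unchanged [e].
/f/ (between /e/ and /b/) fails the environment for rule 4, so it stays [f].
/b/ — between /f/ and /a/; rule 2 does not apply here → [b].
/a/ (word-final) fails the environment for rule 1, so it stays [a].

[rĩmsuhhũnbefba]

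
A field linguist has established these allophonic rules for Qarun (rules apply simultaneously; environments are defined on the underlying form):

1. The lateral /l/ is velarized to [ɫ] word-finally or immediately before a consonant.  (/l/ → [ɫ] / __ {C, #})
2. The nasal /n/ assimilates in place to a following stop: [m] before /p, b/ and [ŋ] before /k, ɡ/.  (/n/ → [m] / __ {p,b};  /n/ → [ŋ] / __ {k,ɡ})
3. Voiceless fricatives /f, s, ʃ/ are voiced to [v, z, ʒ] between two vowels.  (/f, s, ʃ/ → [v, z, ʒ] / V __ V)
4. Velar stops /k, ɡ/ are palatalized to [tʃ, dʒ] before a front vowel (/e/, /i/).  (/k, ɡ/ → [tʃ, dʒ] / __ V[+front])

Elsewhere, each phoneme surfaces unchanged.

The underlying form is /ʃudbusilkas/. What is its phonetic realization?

[ʃudbuziɫkas]

/ʃ/ (word-initial): rule 3 targets it, but not between two vowels → unchanged [ʃ].
/s/ — between /u/ and /i/, between two vowels — surfaces as [z] (rule 3).
/l/ (between /i/ and /k/): word-finally or immediately before a consonant, so rule 1 applies → [ɫ].
/k/ (between /l/ and /a/): rule 4 targets it, but not before a front vowel → unchanged [k].
/s/ (word-final): rule 3 targets it, but not between two vowels → unchanged [s].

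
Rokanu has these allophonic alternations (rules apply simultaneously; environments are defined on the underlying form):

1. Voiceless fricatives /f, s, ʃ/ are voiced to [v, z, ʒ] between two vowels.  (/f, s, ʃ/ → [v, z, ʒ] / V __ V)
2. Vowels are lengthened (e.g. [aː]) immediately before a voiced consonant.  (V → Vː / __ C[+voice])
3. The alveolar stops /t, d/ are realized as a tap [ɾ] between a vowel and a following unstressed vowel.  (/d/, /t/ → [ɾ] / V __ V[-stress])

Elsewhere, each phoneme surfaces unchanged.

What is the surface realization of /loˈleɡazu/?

/o/ (between /l/ and /l/): before a voiced consonant, so rule 2 applies → [oː].
Rule 2 applies to /e/ (between /l/ and /ɡ/: before a voiced consonant) → [eː].
/a/ meets the environment for rule 2 (before a voiced consonant) → [aː].
/u/ (word-final): rule 2 targets it, but not before a voiced consonant → unchanged [u].

[loːˈleːɡaːzu]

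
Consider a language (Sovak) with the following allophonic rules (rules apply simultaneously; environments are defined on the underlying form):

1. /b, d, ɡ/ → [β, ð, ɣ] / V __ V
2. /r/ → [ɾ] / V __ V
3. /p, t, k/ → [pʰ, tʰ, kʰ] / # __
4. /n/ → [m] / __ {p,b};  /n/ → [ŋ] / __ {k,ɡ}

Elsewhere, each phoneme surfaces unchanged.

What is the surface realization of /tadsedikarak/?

[tʰadseðikaɾak]

/t/ (word-initial) occurs word-initially → [tʰ] by rule 3.
/a/ (between /t/ and /d/): no rule targets it → [a].
/d/ (between /a/ and /s/): rule 1 targets it, but not between two vowels → unchanged [d].
/s/ (between /d/ and /e/) is unaffected → [s].
/e/ stays [e].
/d/ (between /e/ and /i/) occurs between two vowels → [ð] by rule 1.
/i/ — not in any rule's target class → [i].
/k/ (between /i/ and /a/) is in the target of rule 3 but the environment (word-initially) is not met → [k].
/a/ (between /k/ and /r/): no rule targets it → [a].
/r/ (between /a/ and /a/): between two vowels, so rule 2 applies → [ɾ].
/a/ stays [a].
/k/ (word-final) fails the environment for rule 3, so it stays [k].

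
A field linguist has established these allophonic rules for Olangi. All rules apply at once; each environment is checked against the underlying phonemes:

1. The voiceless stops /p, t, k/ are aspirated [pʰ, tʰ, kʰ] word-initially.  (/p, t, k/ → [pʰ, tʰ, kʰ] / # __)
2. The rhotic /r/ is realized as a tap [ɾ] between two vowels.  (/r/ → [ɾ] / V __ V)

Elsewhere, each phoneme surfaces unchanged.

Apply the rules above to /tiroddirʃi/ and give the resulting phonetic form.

[tʰiɾoddirʃi]

/t/ (word-initial): word-initially, so rule 1 applies → [tʰ].
Rule 2 applies to /r/ (between /i/ and /o/: between two vowels) → [ɾ].
/r/ — between /i/ and /ʃ/; rule 2 does not apply here → [r].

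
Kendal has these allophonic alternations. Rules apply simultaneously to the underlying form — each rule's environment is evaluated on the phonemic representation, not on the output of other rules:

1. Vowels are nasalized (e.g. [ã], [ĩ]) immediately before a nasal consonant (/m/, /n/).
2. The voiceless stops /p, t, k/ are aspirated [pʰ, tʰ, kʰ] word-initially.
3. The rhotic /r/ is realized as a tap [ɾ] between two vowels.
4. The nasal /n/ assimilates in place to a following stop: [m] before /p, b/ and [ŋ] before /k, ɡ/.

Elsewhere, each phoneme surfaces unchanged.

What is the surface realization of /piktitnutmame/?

[pʰiktitnutmãme]

/p/ (word-initial): word-initially, so rule 2 applies → [pʰ].
/i/ — between /p/ and /k/; rule 1 does not apply here → [i].
/k/ — between /i/ and /t/; rule 2 does not apply here → [k].
/t/ (between /k/ and /i/): rule 2 targets it, but not word-initially → unchanged [t].
/i/ (between /t/ and /t/): rule 1 targets it, but not before a nasal consonant → unchanged [i].
/t/ (between /i/ and /n/): rule 2 targets it, but not word-initially → unchanged [t].
/n/ — between /t/ and /u/; rule 4 does not apply here → [n].
/u/ — between /n/ and /t/; rule 1 does not apply here → [u].
/t/ (between /u/ and /m/) fails the environment for rule 2, so it stays [t].
/m/ (between /t/ and /a/): no rule targets it → [m].
Rule 1 applies to /a/ (between /m/ and /m/: before a nasal consonant) → [ã].
/m/ — not in any rule's target class → [m].
/e/ — word-final; rule 1 does not apply here → [e].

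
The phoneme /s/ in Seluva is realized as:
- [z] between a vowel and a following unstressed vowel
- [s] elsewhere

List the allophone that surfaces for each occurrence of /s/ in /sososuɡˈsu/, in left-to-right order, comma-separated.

[s], [z], [z], [s]

Occurrence 1 (position 1): no conditioning environment matches → elsewhere allophone [s].
Occurrence 2 (position 3): between a vowel and a following unstressed vowel → [z].
Occurrence 3 (position 5): between a vowel and a following unstressed vowel → [z].
Occurrence 4 (position 8): no conditioning environment matches → elsewhere allophone [s].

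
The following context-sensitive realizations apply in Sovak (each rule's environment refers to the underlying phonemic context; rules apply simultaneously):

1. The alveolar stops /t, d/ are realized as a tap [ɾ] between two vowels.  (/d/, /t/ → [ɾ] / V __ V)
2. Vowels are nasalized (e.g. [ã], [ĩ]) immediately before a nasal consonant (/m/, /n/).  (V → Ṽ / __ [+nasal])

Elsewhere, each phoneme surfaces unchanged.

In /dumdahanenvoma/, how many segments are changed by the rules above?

Segments that undergo a rule: /u/ → [ũ] (rule 2); /a/ → [ã] (rule 2); /e/ → [ẽ] (rule 2); /o/ → [õ] (rule 2).
All other segments surface unchanged.

4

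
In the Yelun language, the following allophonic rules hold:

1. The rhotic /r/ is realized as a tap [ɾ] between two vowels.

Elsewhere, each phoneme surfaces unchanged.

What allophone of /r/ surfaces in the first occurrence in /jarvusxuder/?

/r/ (between /a/ and /v/) is in the target of rule 1 but the environment (between two vowels) is not met → [r].

[r]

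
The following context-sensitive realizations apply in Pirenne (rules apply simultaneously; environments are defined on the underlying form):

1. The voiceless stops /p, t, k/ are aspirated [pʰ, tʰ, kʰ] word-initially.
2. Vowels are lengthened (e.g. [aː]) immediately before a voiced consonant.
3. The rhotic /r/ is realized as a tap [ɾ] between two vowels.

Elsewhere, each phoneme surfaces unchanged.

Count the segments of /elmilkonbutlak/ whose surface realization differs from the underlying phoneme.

3

Segments that undergo a rule: /e/ → [eː] (rule 2); /i/ → [iː] (rule 2); /o/ → [oː] (rule 2).
All other segments surface unchanged.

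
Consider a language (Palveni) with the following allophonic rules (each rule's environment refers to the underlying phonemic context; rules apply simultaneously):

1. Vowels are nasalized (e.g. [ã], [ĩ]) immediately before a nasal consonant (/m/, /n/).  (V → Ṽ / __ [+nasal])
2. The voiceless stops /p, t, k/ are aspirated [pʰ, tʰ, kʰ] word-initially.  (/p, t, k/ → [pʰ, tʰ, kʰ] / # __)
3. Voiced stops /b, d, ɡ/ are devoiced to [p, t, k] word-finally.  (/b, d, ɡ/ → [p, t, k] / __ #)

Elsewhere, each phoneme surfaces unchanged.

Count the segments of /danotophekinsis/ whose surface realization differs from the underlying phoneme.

2

Segments that undergo a rule: /a/ → [ã] (rule 1); /i/ → [ĩ] (rule 1).
All other segments surface unchanged.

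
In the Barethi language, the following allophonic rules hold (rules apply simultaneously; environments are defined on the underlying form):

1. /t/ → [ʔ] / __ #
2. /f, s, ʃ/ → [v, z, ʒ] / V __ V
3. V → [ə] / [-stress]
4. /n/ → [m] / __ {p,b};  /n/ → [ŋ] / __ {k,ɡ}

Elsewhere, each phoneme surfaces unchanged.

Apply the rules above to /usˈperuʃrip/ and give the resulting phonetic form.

[əsˈperəʃrəp]

Rule 3 applies to /u/ (word-initial: in an unstressed syllable) → [ə].
/s/ (between /u/ and /p/) is in the target of rule 2 but the environment (between two vowels) is not met → [s].
/p/ stays [p].
/e/ (between /p/ and /r/): rule 3 targets it, but not in an unstressed syllable → unchanged [e].
/r/ stays [r].
/u/ meets the environment for rule 3 (in an unstressed syllable) → [ə].
/ʃ/ (between /u/ and /r/): rule 2 targets it, but not between two vowels → unchanged [ʃ].
/r/ (between /ʃ/ and /i/): no rule targets it → [r].
/i/ (between /r/ and /p/) occurs in an unstressed syllable → [ə] by rule 3.
/p/ (word-final) is unaffected → [p].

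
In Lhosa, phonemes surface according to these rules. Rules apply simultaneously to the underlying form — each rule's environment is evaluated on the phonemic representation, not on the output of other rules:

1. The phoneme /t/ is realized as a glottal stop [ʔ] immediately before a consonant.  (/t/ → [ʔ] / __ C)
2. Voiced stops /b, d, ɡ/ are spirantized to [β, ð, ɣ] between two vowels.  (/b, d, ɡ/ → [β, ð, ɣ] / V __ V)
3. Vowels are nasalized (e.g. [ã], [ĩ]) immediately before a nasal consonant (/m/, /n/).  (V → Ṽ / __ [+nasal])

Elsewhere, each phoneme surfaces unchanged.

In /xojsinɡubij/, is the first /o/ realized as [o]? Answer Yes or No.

Yes

/o/ — between /x/ and /j/; rule 3 does not apply here → [o].
The actual realization is [o], which matches [o].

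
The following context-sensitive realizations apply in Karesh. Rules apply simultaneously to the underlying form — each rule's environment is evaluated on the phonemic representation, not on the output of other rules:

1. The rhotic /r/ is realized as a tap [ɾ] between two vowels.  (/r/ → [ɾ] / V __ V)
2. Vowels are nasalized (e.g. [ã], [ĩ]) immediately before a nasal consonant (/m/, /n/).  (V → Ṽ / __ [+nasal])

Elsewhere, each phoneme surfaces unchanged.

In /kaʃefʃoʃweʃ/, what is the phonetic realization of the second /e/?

[e]

/e/ (between /w/ and /ʃ/) fails the environment for rule 2, so it stays [e].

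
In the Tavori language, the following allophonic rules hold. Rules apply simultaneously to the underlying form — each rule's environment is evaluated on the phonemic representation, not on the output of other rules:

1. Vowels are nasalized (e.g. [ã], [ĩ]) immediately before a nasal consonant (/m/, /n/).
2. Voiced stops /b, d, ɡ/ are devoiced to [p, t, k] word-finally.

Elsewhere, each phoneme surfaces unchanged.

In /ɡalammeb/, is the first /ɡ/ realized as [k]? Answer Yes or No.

No

/ɡ/ — word-initial; rule 2 does not apply here → [ɡ].
The actual realization is [ɡ], not [k].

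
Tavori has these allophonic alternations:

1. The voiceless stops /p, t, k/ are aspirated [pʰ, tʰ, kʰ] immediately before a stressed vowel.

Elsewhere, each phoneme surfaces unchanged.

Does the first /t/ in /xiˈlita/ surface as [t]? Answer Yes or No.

Yes

/t/ — between /i/ and /a/; rule 1 does not apply here → [t].
The actual realization is [t], which matches [t].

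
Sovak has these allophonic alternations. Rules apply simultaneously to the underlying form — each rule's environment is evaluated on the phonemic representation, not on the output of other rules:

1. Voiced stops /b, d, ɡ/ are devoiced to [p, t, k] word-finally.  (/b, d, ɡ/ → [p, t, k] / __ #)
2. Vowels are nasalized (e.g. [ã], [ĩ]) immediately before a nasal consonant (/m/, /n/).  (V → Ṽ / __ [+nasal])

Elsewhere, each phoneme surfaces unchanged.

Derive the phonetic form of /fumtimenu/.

[fũmtĩmẽnu]

/f/ stays [f].
/u/ (between /f/ and /m/) occurs before a nasal consonant → [ũ] by rule 2.
/m/ — not in any rule's target class → [m].
/t/ — not in any rule's target class → [t].
/i/ (between /t/ and /m/) occurs before a nasal consonant → [ĩ] by rule 2.
/m/ — not in any rule's target class → [m].
/e/ meets the environment for rule 2 (before a nasal consonant) → [ẽ].
/n/ (between /e/ and /u/): no rule targets it → [n].
/u/ — word-final; rule 2 does not apply here → [u].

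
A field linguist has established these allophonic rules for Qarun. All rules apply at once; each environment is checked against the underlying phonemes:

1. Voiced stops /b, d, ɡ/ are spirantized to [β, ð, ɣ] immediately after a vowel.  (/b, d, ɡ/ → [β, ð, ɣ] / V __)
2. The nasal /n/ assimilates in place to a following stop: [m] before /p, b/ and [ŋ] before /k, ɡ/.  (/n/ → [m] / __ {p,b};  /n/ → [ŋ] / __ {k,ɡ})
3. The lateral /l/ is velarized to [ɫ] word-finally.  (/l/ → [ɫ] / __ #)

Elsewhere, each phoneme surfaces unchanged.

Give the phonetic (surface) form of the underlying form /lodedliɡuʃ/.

/l/ (word-initial) is in the target of rule 3 but the environment (word-finally) is not met → [l].
/d/ (between /o/ and /e/) occurs immediately after a vowel → [ð] by rule 1.
/d/ meets the environment for rule 1 (immediately after a vowel) → [ð].
/l/ (between /d/ and /i/): rule 3 targets it, but not word-finally → unchanged [l].
/ɡ/ meets the environment for rule 1 (immediately after a vowel) → [ɣ].

[loðeðliɣuʃ]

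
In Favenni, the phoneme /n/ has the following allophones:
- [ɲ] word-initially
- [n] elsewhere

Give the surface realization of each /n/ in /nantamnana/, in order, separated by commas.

Occurrence 1 (position 1): word-initially → [ɲ].
Occurrence 2 (position 3): no conditioning environment matches → elsewhere allophone [n].
Occurrence 3 (position 7): no conditioning environment matches → elsewhere allophone [n].
Occurrence 4 (position 9): no conditioning environment matches → elsewhere allophone [n].

[ɲ], [n], [n], [n]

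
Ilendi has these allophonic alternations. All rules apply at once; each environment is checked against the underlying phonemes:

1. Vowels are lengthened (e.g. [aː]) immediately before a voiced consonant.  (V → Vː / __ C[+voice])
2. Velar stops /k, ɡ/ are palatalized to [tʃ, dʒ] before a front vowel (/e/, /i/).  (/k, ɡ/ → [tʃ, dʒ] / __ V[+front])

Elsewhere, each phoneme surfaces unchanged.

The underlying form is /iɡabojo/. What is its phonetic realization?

[iːɡaːboːjo]

/i/ (word-initial): before a voiced consonant, so rule 1 applies → [iː].
/ɡ/ (between /i/ and /a/): rule 2 targets it, but not before a front vowel → unchanged [ɡ].
/a/ — between /ɡ/ and /b/, before a voiced consonant — surfaces as [aː] (rule 1).
/b/ (between /a/ and /o/): no rule targets it → [b].
/o/ (between /b/ and /j/) occurs before a voiced consonant → [oː] by rule 1.
/j/ (between /o/ and /o/) is unaffected → [j].
/o/ — word-final; rule 1 does not apply here → [o].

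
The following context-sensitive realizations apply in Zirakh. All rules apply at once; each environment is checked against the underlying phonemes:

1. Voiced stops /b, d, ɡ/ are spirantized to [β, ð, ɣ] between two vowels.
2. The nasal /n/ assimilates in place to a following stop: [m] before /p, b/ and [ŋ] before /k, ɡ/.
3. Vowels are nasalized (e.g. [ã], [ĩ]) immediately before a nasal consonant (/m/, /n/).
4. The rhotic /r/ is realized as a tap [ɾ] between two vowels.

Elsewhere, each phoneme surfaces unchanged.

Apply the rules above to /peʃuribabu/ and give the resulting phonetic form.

[peʃuɾiβaβu]

/p/ stays [p].
/e/ (between /p/ and /ʃ/): rule 3 targets it, but not before a nasal consonant → unchanged [e].
/ʃ/ stays [ʃ].
/u/ (between /ʃ/ and /r/) fails the environment for rule 3, so it stays [u].
/r/ meets the environment for rule 4 (between two vowels) → [ɾ].
/i/ (between /r/ and /b/) is in the target of rule 3 but the environment (before a nasal consonant) is not met → [i].
/b/ meets the environment for rule 1 (between two vowels) → [β].
/a/ (between /b/ and /b/) is in the target of rule 3 but the environment (before a nasal consonant) is not met → [a].
/b/ (between /a/ and /u/): between two vowels, so rule 1 applies → [β].
/u/ — word-final; rule 3 does not apply here → [u].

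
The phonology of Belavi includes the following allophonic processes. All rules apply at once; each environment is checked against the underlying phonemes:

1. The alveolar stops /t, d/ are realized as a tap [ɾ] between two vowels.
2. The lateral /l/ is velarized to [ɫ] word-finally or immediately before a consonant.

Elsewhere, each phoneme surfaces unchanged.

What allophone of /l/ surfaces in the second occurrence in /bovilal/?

[ɫ]

/l/ (word-final): word-finally or immediately before a consonant, so rule 2 applies → [ɫ].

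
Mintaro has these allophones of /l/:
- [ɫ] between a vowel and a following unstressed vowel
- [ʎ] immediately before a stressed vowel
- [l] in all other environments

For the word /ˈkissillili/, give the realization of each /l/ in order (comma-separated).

[l], [l], [ɫ]

Occurrence 1 (position 6): no conditioning environment matches → elsewhere allophone [l].
Occurrence 2 (position 7): no conditioning environment matches → elsewhere allophone [l].
Occurrence 3 (position 9): between a vowel and a following unstressed vowel → [ɫ].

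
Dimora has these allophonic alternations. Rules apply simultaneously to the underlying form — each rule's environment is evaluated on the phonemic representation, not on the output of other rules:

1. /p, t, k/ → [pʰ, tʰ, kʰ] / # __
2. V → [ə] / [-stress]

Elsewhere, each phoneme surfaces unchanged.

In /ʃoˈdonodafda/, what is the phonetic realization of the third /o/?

/o/ (between /n/ and /d/): in an unstressed syllable, so rule 2 applies → [ə].

[ə]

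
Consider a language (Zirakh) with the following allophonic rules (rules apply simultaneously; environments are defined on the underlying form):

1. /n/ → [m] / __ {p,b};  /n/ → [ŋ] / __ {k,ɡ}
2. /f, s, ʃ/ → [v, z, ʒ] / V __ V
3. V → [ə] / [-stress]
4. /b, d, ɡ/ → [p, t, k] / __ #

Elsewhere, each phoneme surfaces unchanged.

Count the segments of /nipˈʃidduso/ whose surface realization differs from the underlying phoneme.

Segments that undergo a rule: /i/ → [ə] (rule 3); /u/ → [ə] (rule 3); /s/ → [z] (rule 2); /o/ → [ə] (rule 3).
All other segments surface unchanged.

4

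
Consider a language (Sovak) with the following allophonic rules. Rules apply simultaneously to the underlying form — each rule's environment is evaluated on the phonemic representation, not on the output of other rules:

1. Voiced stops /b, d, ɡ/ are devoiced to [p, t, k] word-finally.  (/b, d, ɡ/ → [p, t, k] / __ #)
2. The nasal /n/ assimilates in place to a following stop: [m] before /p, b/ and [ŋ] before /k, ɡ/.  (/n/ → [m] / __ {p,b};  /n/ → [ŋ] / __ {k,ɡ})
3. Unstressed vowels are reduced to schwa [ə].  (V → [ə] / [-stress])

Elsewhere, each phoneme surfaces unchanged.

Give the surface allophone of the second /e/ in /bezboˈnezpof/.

[e]

/e/ (between /n/ and /z/): rule 3 targets it, but not in an unstressed syllable → unchanged [e].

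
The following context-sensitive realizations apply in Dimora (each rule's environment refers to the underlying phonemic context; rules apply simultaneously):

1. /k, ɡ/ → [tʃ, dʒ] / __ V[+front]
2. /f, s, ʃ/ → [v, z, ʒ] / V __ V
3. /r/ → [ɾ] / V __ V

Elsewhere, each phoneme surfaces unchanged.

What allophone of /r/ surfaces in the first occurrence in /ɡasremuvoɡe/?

[r]

/r/ — between /s/ and /e/; rule 3 does not apply here → [r].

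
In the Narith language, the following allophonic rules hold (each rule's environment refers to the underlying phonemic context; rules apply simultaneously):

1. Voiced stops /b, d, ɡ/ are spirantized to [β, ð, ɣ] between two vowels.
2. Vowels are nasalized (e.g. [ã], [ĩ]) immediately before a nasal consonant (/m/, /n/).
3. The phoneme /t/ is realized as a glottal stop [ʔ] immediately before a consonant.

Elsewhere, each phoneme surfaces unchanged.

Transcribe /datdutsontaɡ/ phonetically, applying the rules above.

[daʔduʔsõntaɡ]

/d/ (word-initial): rule 1 targets it, but not between two vowels → unchanged [d].
/a/ — between /d/ and /t/; rule 2 does not apply here → [a].
/t/ (between /a/ and /d/): immediately before a consonant, so rule 3 applies → [ʔ].
/d/ — between /t/ and /u/; rule 1 does not apply here → [d].
/u/ — between /d/ and /t/; rule 2 does not apply here → [u].
Rule 3 applies to /t/ (between /u/ and /s/: immediately before a consonant) → [ʔ].
/s/ (between /t/ and /o/) is unaffected → [s].
/o/ (between /s/ and /n/) occurs before a nasal consonant → [õ] by rule 2.
/n/ (between /o/ and /t/): no rule targets it → [n].
/t/ (between /n/ and /a/) fails the environment for rule 3, so it stays [t].
/a/ (between /t/ and /ɡ/): rule 2 targets it, but not before a nasal consonant → unchanged [a].
/ɡ/ (word-final): rule 1 targets it, but not between two vowels → unchanged [ɡ].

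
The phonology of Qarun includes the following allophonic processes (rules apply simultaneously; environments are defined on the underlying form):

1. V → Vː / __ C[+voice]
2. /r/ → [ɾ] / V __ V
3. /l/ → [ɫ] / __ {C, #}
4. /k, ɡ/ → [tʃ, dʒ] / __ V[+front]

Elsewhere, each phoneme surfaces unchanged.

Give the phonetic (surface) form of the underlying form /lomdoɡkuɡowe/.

/l/ — word-initial; rule 3 does not apply here → [l].
/o/ (between /l/ and /m/) occurs before a voiced consonant → [oː] by rule 1.
/o/ (between /d/ and /ɡ/) occurs before a voiced consonant → [oː] by rule 1.
/ɡ/ (between /o/ and /k/) fails the environment for rule 4, so it stays [ɡ].
/k/ (between /ɡ/ and /u/) fails the environment for rule 4, so it stays [k].
/u/ — between /k/ and /ɡ/, before a voiced consonant — surfaces as [uː] (rule 1).
/ɡ/ (between /u/ and /o/): rule 4 targets it, but not before a front vowel → unchanged [ɡ].
/o/ (between /ɡ/ and /w/) occurs before a voiced consonant → [oː] by rule 1.
/e/ (word-final): rule 1 targets it, but not before a voiced consonant → unchanged [e].

[loːmdoːɡkuːɡoːwe]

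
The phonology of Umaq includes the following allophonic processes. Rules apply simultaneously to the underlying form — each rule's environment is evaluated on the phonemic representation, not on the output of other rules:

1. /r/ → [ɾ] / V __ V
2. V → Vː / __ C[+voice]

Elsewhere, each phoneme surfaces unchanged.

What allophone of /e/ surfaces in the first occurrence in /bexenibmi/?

/e/ (between /b/ and /x/): rule 2 targets it, but not before a voiced consonant → unchanged [e].

[e]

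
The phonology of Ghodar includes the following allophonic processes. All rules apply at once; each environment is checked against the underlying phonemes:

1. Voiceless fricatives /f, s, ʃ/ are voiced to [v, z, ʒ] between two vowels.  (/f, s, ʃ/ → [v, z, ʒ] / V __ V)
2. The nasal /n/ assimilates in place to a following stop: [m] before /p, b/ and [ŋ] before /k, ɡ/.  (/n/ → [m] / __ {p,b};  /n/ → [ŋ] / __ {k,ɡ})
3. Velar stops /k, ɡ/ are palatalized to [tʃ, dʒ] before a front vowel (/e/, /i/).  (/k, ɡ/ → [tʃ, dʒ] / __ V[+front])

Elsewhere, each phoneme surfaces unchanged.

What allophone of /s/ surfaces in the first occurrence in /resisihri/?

/s/ — between /e/ and /i/, between two vowels — surfaces as [z] (rule 1).

[z]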